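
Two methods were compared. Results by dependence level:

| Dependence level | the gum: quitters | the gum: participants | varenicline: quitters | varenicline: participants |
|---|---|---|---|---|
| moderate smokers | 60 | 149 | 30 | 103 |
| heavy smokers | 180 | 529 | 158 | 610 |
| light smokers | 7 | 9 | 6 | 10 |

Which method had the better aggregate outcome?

the gum

Moderate smokers: the gum 60/149 = 40.3%, varenicline 30/103 = 29.1% → the gum
Heavy smokers: the gum 180/529 = 34.0%, varenicline 158/610 = 25.9% → the gum
Light smokers: the gum 7/9 = 77.8%, varenicline 6/10 = 60.0% → the gum
Overall: the gum 247/687 = 36.0%, varenicline 194/723 = 26.8% → the gum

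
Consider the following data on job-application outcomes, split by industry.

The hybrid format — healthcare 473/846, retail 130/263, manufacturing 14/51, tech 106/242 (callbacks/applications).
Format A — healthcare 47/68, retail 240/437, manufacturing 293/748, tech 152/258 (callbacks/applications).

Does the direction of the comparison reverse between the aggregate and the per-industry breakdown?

Healthcare: the hybrid format 473/846 = 55.9%, Format A 47/68 = 69.1% → Format A
Retail: the hybrid format 130/263 = 49.4%, Format A 240/437 = 54.9% → Format A
Manufacturing: the hybrid format 14/51 = 27.5%, Format A 293/748 = 39.2% → Format A
Tech: the hybrid format 106/242 = 43.8%, Format A 152/258 = 58.9% → Format A
Overall: the hybrid format 723/1402 = 51.6%, Format A 732/1511 = 48.4% → the hybrid format
Format A wins each industry group but the hybrid format wins overall — the comparison reverses. Format A's applications skew toward manufacturing, which has a lower base rate.

Yes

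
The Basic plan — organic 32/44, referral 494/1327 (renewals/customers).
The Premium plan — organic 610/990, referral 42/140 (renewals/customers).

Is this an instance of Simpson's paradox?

Organic: the Basic plan 32/44 = 72.7%, the Premium plan 610/990 = 61.6% → the Basic plan
Referral: the Basic plan 494/1327 = 37.2%, the Premium plan 42/140 = 30.0% → the Basic plan
Overall: the Basic plan 526/1371 = 38.4%, the Premium plan 652/1130 = 57.7% → the Premium plan
The Basic plan wins each signup group but the Premium plan wins overall — the comparison reverses. The Basic plan's customers skew toward referral, which has a lower base rate.

Yes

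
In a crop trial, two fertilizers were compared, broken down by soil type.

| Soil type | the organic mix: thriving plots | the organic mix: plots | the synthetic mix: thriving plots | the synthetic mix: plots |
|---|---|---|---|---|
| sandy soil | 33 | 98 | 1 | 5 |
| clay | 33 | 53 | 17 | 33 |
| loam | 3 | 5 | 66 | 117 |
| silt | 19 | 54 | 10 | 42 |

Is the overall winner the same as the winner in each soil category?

Sandy soil: the organic mix 33/98 = 33.7%, the synthetic mix 1/5 = 20.0% → the organic mix
Clay: the organic mix 33/53 = 62.3%, the synthetic mix 17/33 = 51.5% → the organic mix
Loam: the organic mix 3/5 = 60.0%, the synthetic mix 66/117 = 56.4% → the organic mix
Silt: the organic mix 19/54 = 35.2%, the synthetic mix 10/42 = 23.8% → the organic mix
Overall: the organic mix 88/210 = 41.9%, the synthetic mix 94/197 = 47.7% → the synthetic mix
The organic mix wins each soil group but the synthetic mix wins overall — the comparison reverses. The organic mix's plots skew toward sandy soil, which has a lower base rate.

No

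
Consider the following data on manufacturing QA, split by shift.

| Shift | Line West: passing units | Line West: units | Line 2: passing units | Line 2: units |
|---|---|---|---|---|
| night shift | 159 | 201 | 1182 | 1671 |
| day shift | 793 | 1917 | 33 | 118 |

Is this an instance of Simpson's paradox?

Night shift: Line West 159/201 = 79.1%, Line 2 1182/1671 = 70.7% → Line West
Day shift: Line West 793/1917 = 41.4%, Line 2 33/118 = 28.0% → Line West
Overall: Line West 952/2118 = 44.9%, Line 2 1215/1789 = 67.9% → Line 2
Line West wins each shift group but Line 2 wins overall — the comparison reverses. Line West's units skew toward day shift, which has a lower base rate.

Yes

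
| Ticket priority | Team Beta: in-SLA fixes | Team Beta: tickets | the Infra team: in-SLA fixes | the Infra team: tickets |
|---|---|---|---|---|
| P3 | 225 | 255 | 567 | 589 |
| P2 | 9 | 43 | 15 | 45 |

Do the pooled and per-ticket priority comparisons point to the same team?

Yes

P3: Team Beta 225/255 = 88.2%, the Infra team 567/589 = 96.3% → the Infra team
P2: Team Beta 9/43 = 20.9%, the Infra team 15/45 = 33.3% → the Infra team
Overall: Team Beta 234/298 = 78.5%, the Infra team 582/634 = 91.8% → the Infra team
The Infra team wins overall and in every ticket group — no reversal.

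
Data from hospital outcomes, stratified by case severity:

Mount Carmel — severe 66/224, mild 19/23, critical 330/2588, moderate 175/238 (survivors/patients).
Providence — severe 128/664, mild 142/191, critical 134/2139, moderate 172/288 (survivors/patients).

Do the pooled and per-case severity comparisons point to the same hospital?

Severe: Mount Carmel 66/224 = 29.5%, Providence 128/664 = 19.3% → Mount Carmel
Mild: Mount Carmel 19/23 = 82.6%, Providence 142/191 = 74.3% → Mount Carmel
Critical: Mount Carmel 330/2588 = 12.8%, Providence 134/2139 = 6.3% → Mount Carmel
Moderate: Mount Carmel 175/238 = 73.5%, Providence 172/288 = 59.7% → Mount Carmel
Overall: Mount Carmel 590/3073 = 19.2%, Providence 576/3282 = 17.6% → Mount Carmel
Mount Carmel wins overall and in every case group — no reversal.

Yes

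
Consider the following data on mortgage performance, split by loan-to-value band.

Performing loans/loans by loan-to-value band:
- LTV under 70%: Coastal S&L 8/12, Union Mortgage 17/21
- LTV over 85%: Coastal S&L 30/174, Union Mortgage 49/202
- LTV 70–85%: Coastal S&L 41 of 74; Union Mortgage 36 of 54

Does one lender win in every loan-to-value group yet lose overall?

LTV under 70%: Coastal S&L 8/12 = 66.7%, Union Mortgage 17/21 = 81.0% → Union Mortgage
LTV over 85%: Coastal S&L 30/174 = 17.2%, Union Mortgage 49/202 = 24.3% → Union Mortgage
LTV 70–85%: Coastal S&L 41/74 = 55.4%, Union Mortgage 36/54 = 66.7% → Union Mortgage
Overall: Coastal S&L 79/260 = 30.4%, Union Mortgage 102/277 = 36.8% → Union Mortgage
Union Mortgage wins overall and in every loan-to-value group — no reversal.

No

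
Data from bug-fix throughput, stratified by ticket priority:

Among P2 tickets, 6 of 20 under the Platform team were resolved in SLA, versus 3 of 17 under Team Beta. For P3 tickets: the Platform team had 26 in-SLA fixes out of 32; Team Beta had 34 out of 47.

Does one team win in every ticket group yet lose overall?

P2: the Platform team 6/20 = 30.0%, Team Beta 3/17 = 17.6% → the Platform team
P3: the Platform team 26/32 = 81.2%, Team Beta 34/47 = 72.3% → the Platform team
Overall: the Platform team 32/52 = 61.5%, Team Beta 37/64 = 57.8% → the Platform team
The Platform team wins overall and in every ticket group — no reversal.

No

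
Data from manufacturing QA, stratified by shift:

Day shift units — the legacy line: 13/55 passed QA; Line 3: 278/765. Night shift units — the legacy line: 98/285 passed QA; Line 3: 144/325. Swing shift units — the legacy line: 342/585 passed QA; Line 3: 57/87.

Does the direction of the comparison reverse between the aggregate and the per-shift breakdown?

Day shift: the legacy line 13/55 = 23.6%, Line 3 278/765 = 36.3% → Line 3
Night shift: the legacy line 98/285 = 34.4%, Line 3 144/325 = 44.3% → Line 3
Swing shift: the legacy line 342/585 = 58.5%, Line 3 57/87 = 65.5% → Line 3
Overall: the legacy line 453/925 = 49.0%, Line 3 479/1177 = 40.7% → the legacy line
Line 3 wins each shift group but the legacy line wins overall — the comparison reverses. Line 3's units skew toward day shift, which has a lower base rate.

Yes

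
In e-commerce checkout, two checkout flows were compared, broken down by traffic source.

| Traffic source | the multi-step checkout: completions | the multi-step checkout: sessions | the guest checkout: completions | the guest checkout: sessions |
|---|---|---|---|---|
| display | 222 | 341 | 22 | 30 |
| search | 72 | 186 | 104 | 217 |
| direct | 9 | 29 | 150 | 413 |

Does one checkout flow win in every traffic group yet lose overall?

Yes

Display: the multi-step checkout 222/341 = 65.1%, the guest checkout 22/30 = 73.3% → the guest checkout
Search: the multi-step checkout 72/186 = 38.7%, the guest checkout 104/217 = 47.9% → the guest checkout
Direct: the multi-step checkout 9/29 = 31.0%, the guest checkout 150/413 = 36.3% → the guest checkout
Overall: the multi-step checkout 303/556 = 54.5%, the guest checkout 276/660 = 41.8% → the multi-step checkout
The guest checkout wins each traffic group but the multi-step checkout wins overall — the comparison reverses. The guest checkout's sessions skew toward direct, which has a lower base rate.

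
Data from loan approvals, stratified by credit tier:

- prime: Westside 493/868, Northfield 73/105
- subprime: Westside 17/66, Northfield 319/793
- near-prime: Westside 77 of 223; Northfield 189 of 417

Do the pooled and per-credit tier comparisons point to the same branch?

Prime: Westside 493/868 = 56.8%, Northfield 73/105 = 69.5% → Northfield
Subprime: Westside 17/66 = 25.8%, Northfield 319/793 = 40.2% → Northfield
Near-prime: Westside 77/223 = 34.5%, Northfield 189/417 = 45.3% → Northfield
Overall: Westside 587/1157 = 50.7%, Northfield 581/1315 = 44.2% → Westside
Northfield wins each credit group but Westside wins overall — the comparison reverses. Northfield's applications skew toward subprime, which has a lower base rate.

No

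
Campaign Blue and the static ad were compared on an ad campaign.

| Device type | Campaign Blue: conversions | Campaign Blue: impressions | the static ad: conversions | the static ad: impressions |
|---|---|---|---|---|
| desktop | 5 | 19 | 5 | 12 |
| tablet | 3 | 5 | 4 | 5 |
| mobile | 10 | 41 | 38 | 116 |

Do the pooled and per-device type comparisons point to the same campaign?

Desktop: Campaign Blue 5/19 = 26.3%, the static ad 5/12 = 41.7% → the static ad
Tablet: Campaign Blue 3/5 = 60.0%, the static ad 4/5 = 80.0% → the static ad
Mobile: Campaign Blue 10/41 = 24.4%, the static ad 38/116 = 32.8% → the static ad
Overall: Campaign Blue 18/65 = 27.7%, the static ad 47/133 = 35.3% → the static ad
The static ad wins overall and in every device group — no reversal.

Yes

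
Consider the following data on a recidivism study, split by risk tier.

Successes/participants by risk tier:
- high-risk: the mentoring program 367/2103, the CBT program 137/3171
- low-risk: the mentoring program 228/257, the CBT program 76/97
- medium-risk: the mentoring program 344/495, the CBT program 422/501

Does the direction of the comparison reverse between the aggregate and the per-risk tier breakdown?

High-risk: the mentoring program 367/2103 = 17.5%, the CBT program 137/3171 = 4.3% → the mentoring program
Low-risk: the mentoring program 228/257 = 88.7%, the CBT program 76/97 = 78.4% → the mentoring program
Medium-risk: the mentoring program 344/495 = 69.5%, the CBT program 422/501 = 84.2% → the CBT program
Overall: the mentoring program 939/2855 = 32.9%, the CBT program 635/3769 = 16.8% → the mentoring program
Neither sweeps: the mentoring program wins 2 of 3 groups, the CBT program wins 1. The mentoring program wins overall but not every group — no Simpson reversal.

No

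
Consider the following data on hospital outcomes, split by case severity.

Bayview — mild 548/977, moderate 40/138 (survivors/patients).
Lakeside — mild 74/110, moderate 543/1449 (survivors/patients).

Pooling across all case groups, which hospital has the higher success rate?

Bayview

Mild: Bayview 548/977 = 56.1%, Lakeside 74/110 = 67.3% → Lakeside
Moderate: Bayview 40/138 = 29.0%, Lakeside 543/1449 = 37.5% → Lakeside
Overall: Bayview 588/1115 = 52.7%, Lakeside 617/1559 = 39.6% → Bayview
(Lakeside wins every case group but Bayview wins overall — Lakeside's patients skew toward the low-rate moderate group.)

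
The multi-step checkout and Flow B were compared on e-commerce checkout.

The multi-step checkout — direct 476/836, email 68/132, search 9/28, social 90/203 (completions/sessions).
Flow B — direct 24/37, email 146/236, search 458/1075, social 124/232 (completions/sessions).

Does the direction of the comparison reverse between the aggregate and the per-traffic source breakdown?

Yes

Direct: the multi-step checkout 476/836 = 56.9%, Flow B 24/37 = 64.9% → Flow B
Email: the multi-step checkout 68/132 = 51.5%, Flow B 146/236 = 61.9% → Flow B
Search: the multi-step checkout 9/28 = 32.1%, Flow B 458/1075 = 42.6% → Flow B
Social: the multi-step checkout 90/203 = 44.3%, Flow B 124/232 = 53.4% → Flow B
Overall: the multi-step checkout 643/1199 = 53.6%, Flow B 752/1580 = 47.6% → the multi-step checkout
Flow B wins each traffic group but the multi-step checkout wins overall — the comparison reverses. Flow B's sessions skew toward search, which has a lower base rate.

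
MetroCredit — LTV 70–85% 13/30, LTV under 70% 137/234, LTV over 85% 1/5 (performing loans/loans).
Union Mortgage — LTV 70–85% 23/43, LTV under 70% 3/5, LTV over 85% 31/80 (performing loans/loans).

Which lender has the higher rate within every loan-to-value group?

LTV 70–85%: MetroCredit 13/30 = 43.3%, Union Mortgage 23/43 = 53.5% → Union Mortgage
LTV under 70%: MetroCredit 137/234 = 58.5%, Union Mortgage 3/5 = 60.0% → Union Mortgage
LTV over 85%: MetroCredit 1/5 = 20.0%, Union Mortgage 31/80 = 38.8% → Union Mortgage
Union Mortgage has the higher rate in all 3 groups.

Union Mortgage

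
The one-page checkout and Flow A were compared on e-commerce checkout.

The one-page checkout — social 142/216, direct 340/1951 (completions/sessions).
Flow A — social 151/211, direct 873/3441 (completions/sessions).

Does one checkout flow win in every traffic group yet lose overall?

Social: the one-page checkout 142/216 = 65.7%, Flow A 151/211 = 71.6% → Flow A
Direct: the one-page checkout 340/1951 = 17.4%, Flow A 873/3441 = 25.4% → Flow A
Overall: the one-page checkout 482/2167 = 22.2%, Flow A 1024/3652 = 28.0% → Flow A
Flow A wins overall and in every traffic group — no reversal.

No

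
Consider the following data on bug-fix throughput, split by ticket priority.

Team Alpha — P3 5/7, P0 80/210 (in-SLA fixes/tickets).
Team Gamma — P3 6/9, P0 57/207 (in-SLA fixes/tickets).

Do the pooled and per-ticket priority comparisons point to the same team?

P3: Team Alpha 5/7 = 71.4%, Team Gamma 6/9 = 66.7% → Team Alpha
P0: Team Alpha 80/210 = 38.1%, Team Gamma 57/207 = 27.5% → Team Alpha
Overall: Team Alpha 85/217 = 39.2%, Team Gamma 63/216 = 29.2% → Team Alpha
Team Alpha wins overall and in every ticket group — no reversal.

Yes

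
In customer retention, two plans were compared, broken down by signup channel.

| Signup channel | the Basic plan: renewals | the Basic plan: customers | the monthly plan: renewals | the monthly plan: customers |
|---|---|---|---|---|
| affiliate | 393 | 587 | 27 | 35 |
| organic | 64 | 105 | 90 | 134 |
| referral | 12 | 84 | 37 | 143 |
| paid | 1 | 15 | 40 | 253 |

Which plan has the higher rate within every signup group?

Affiliate: the Basic plan 393/587 = 67.0%, the monthly plan 27/35 = 77.1% → the monthly plan
Organic: the Basic plan 64/105 = 61.0%, the monthly plan 90/134 = 67.2% → the monthly plan
Referral: the Basic plan 12/84 = 14.3%, the monthly plan 37/143 = 25.9% → the monthly plan
Paid: the Basic plan 1/15 = 6.7%, the monthly plan 40/253 = 15.8% → the monthly plan
The monthly plan has the higher rate in all 4 groups.

the monthly plan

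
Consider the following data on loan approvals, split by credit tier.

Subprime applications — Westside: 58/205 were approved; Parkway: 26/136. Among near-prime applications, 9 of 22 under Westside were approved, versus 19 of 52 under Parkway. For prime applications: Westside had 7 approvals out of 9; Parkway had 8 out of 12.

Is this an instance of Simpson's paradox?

Subprime: Westside 58/205 = 28.3%, Parkway 26/136 = 19.1% → Westside
Near-prime: Westside 9/22 = 40.9%, Parkway 19/52 = 36.5% → Westside
Prime: Westside 7/9 = 77.8%, Parkway 8/12 = 66.7% → Westside
Overall: Westside 74/236 = 31.4%, Parkway 53/200 = 26.5% → Westside
Westside wins overall and in every credit group — no reversal.

No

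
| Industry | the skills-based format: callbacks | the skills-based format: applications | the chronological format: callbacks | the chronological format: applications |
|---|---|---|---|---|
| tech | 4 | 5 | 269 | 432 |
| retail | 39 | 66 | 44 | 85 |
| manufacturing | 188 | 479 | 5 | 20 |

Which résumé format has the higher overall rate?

the chronological format

Tech: the skills-based format 4/5 = 80.0%, the chronological format 269/432 = 62.3% → the skills-based format
Retail: the skills-based format 39/66 = 59.1%, the chronological format 44/85 = 51.8% → the skills-based format
Manufacturing: the skills-based format 188/479 = 39.2%, the chronological format 5/20 = 25.0% → the skills-based format
Overall: the skills-based format 231/550 = 42.0%, the chronological format 318/537 = 59.2% → the chronological format
(The skills-based format wins every industry group but the chronological format wins overall — the skills-based format's applications skew toward the low-rate manufacturing group.)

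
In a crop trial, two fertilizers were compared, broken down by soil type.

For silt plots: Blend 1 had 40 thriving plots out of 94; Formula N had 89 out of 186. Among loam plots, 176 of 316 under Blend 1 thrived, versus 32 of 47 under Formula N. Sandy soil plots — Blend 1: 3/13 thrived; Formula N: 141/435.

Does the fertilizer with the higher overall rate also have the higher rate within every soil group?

No

Silt: Blend 1 40/94 = 42.6%, Formula N 89/186 = 47.8% → Formula N
Loam: Blend 1 176/316 = 55.7%, Formula N 32/47 = 68.1% → Formula N
Sandy soil: Blend 1 3/13 = 23.1%, Formula N 141/435 = 32.4% → Formula N
Overall: Blend 1 219/423 = 51.8%, Formula N 262/668 = 39.2% → Blend 1
Formula N wins each soil group but Blend 1 wins overall — the comparison reverses. Formula N's plots skew toward sandy soil, which has a lower base rate.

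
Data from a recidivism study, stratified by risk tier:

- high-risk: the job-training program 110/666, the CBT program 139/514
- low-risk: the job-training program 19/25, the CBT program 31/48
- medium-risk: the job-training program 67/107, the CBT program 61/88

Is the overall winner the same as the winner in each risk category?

No

High-risk: the job-training program 110/666 = 16.5%, the CBT program 139/514 = 27.0% → the CBT program
Low-risk: the job-training program 19/25 = 76.0%, the CBT program 31/48 = 64.6% → the job-training program
Medium-risk: the job-training program 67/107 = 62.6%, the CBT program 61/88 = 69.3% → the CBT program
Overall: the job-training program 196/798 = 24.6%, the CBT program 231/650 = 35.5% → the CBT program
Neither sweeps: the job-training program wins 1 of 3 groups, the CBT program wins 2. The CBT program wins overall but not every group — no Simpson reversal.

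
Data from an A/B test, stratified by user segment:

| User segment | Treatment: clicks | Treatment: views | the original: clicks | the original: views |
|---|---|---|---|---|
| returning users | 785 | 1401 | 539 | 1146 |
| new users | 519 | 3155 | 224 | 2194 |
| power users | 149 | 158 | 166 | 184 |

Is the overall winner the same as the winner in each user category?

Returning users: Treatment 785/1401 = 56.0%, the original 539/1146 = 47.0% → Treatment
New users: Treatment 519/3155 = 16.5%, the original 224/2194 = 10.2% → Treatment
Power users: Treatment 149/158 = 94.3%, the original 166/184 = 90.2% → Treatment
Overall: Treatment 1453/4714 = 30.8%, the original 929/3524 = 26.4% → Treatment
Treatment wins overall and in every user group — no reversal.

Yes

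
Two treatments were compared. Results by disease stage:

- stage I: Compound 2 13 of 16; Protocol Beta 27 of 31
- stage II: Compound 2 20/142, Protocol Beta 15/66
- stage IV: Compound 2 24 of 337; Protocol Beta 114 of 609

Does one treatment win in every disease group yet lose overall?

Stage I: Compound 2 13/16 = 81.2%, Protocol Beta 27/31 = 87.1% → Protocol Beta
Stage II: Compound 2 20/142 = 14.1%, Protocol Beta 15/66 = 22.7% → Protocol Beta
Stage IV: Compound 2 24/337 = 7.1%, Protocol Beta 114/609 = 18.7% → Protocol Beta
Overall: Compound 2 57/495 = 11.5%, Protocol Beta 156/706 = 22.1% → Protocol Beta
Protocol Beta wins overall and in every disease group — no reversal.

No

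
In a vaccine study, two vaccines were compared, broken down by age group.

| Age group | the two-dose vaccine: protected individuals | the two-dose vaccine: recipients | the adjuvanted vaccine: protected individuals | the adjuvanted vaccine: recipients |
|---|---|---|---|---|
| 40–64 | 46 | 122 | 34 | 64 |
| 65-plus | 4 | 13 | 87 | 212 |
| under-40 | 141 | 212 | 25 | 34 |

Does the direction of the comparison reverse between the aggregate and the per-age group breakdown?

40–64: the two-dose vaccine 46/122 = 37.7%, the adjuvanted vaccine 34/64 = 53.1% → the adjuvanted vaccine
65-plus: the two-dose vaccine 4/13 = 30.8%, the adjuvanted vaccine 87/212 = 41.0% → the adjuvanted vaccine
Under-40: the two-dose vaccine 141/212 = 66.5%, the adjuvanted vaccine 25/34 = 73.5% → the adjuvanted vaccine
Overall: the two-dose vaccine 191/347 = 55.0%, the adjuvanted vaccine 146/310 = 47.1% → the two-dose vaccine
The adjuvanted vaccine wins each age group but the two-dose vaccine wins overall — the comparison reverses. The adjuvanted vaccine's recipients skew toward 65-plus, which has a lower base rate.

Yes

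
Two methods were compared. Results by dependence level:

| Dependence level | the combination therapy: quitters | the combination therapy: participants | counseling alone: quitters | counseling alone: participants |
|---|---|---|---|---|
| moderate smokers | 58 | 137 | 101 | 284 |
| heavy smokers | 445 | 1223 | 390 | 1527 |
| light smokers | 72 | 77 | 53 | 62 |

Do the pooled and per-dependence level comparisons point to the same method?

Yes

Moderate smokers: the combination therapy 58/137 = 42.3%, counseling alone 101/284 = 35.6% → the combination therapy
Heavy smokers: the combination therapy 445/1223 = 36.4%, counseling alone 390/1527 = 25.5% → the combination therapy
Light smokers: the combination therapy 72/77 = 93.5%, counseling alone 53/62 = 85.5% → the combination therapy
Overall: the combination therapy 575/1437 = 40.0%, counseling alone 544/1873 = 29.0% → the combination therapy
The combination therapy wins overall and in every dependence group — no reversal.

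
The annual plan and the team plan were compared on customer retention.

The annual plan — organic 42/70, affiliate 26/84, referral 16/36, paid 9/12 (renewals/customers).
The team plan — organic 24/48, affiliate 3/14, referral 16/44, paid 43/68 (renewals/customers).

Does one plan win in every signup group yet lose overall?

Yes

Organic: the annual plan 42/70 = 60.0%, the team plan 24/48 = 50.0% → the annual plan
Affiliate: the annual plan 26/84 = 31.0%, the team plan 3/14 = 21.4% → the annual plan
Referral: the annual plan 16/36 = 44.4%, the team plan 16/44 = 36.4% → the annual plan
Paid: the annual plan 9/12 = 75.0%, the team plan 43/68 = 63.2% → the annual plan
Overall: the annual plan 93/202 = 46.0%, the team plan 86/174 = 49.4% → the team plan
The annual plan wins each signup group but the team plan wins overall — the comparison reverses. The annual plan's customers skew toward affiliate, which has a lower base rate.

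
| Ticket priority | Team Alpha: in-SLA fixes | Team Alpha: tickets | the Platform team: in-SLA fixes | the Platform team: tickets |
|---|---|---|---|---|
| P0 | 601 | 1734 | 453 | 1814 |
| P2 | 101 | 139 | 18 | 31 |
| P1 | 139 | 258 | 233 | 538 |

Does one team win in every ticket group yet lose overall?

No

P0: Team Alpha 601/1734 = 34.7%, the Platform team 453/1814 = 25.0% → Team Alpha
P2: Team Alpha 101/139 = 72.7%, the Platform team 18/31 = 58.1% → Team Alpha
P1: Team Alpha 139/258 = 53.9%, the Platform team 233/538 = 43.3% → Team Alpha
Overall: Team Alpha 841/2131 = 39.5%, the Platform team 704/2383 = 29.5% → Team Alpha
Team Alpha wins overall and in every ticket group — no reversal.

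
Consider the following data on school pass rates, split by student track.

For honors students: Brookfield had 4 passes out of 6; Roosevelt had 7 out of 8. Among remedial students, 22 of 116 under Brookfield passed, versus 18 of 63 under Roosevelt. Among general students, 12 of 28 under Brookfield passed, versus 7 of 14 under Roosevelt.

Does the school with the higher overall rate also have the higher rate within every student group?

Honors: Brookfield 4/6 = 66.7%, Roosevelt 7/8 = 87.5% → Roosevelt
Remedial: Brookfield 22/116 = 19.0%, Roosevelt 18/63 = 28.6% → Roosevelt
General: Brookfield 12/28 = 42.9%, Roosevelt 7/14 = 50.0% → Roosevelt
Overall: Brookfield 38/150 = 25.3%, Roosevelt 32/85 = 37.6% → Roosevelt
Roosevelt wins overall and in every student group — no reversal.

Yes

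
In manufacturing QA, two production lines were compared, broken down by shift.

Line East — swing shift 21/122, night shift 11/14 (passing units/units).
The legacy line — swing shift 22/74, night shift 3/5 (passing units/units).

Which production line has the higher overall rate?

Swing shift: Line East 21/122 = 17.2%, the legacy line 22/74 = 29.7% → the legacy line
Night shift: Line East 11/14 = 78.6%, the legacy line 3/5 = 60.0% → Line East
Overall: Line East 32/136 = 23.5%, the legacy line 25/79 = 31.6% → the legacy line
(Neither sweeps every shift group, but the legacy line has the higher pooled rate.)

the legacy line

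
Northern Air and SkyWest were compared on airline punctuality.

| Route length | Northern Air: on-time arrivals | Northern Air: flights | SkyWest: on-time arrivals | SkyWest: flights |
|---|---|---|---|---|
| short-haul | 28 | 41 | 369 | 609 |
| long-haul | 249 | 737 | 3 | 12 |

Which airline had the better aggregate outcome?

Short-haul: Northern Air 28/41 = 68.3%, SkyWest 369/609 = 60.6% → Northern Air
Long-haul: Northern Air 249/737 = 33.8%, SkyWest 3/12 = 25.0% → Northern Air
Overall: Northern Air 277/778 = 35.6%, SkyWest 372/621 = 59.9% → SkyWest
(Northern Air wins every route group but SkyWest wins overall — Northern Air's flights skew toward the low-rate long-haul group.)

SkyWest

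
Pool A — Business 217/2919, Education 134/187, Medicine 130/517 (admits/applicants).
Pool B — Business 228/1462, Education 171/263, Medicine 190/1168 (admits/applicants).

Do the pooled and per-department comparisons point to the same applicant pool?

No

Business: Pool A 217/2919 = 7.4%, Pool B 228/1462 = 15.6% → Pool B
Education: Pool A 134/187 = 71.7%, Pool B 171/263 = 65.0% → Pool A
Medicine: Pool A 130/517 = 25.1%, Pool B 190/1168 = 16.3% → Pool A
Overall: Pool A 481/3623 = 13.3%, Pool B 589/2893 = 20.4% → Pool B
Neither sweeps: Pool A wins 2 of 3 groups, Pool B wins 1. Pool B wins overall but not every group — no Simpson reversal.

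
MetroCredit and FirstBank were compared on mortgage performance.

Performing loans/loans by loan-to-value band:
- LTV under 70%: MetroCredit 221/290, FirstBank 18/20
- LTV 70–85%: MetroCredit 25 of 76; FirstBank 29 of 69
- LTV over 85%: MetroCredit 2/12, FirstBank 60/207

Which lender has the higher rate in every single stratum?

LTV under 70%: MetroCredit 221/290 = 76.2%, FirstBank 18/20 = 90.0% → FirstBank
LTV 70–85%: MetroCredit 25/76 = 32.9%, FirstBank 29/69 = 42.0% → FirstBank
LTV over 85%: MetroCredit 2/12 = 16.7%, FirstBank 60/207 = 29.0% → FirstBank
FirstBank has the higher rate in all 3 groups.

FirstBank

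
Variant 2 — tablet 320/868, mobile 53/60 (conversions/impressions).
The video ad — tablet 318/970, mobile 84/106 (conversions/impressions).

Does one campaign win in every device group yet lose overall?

No

Tablet: Variant 2 320/868 = 36.9%, the video ad 318/970 = 32.8% → Variant 2
Mobile: Variant 2 53/60 = 88.3%, the video ad 84/106 = 79.2% → Variant 2
Overall: Variant 2 373/928 = 40.2%, the video ad 402/1076 = 37.4% → Variant 2
Variant 2 wins overall and in every device group — no reversal.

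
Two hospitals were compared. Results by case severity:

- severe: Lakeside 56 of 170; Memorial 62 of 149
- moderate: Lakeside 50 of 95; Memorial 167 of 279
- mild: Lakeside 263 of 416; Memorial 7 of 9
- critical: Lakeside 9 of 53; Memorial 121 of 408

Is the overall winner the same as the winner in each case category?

Severe: Lakeside 56/170 = 32.9%, Memorial 62/149 = 41.6% → Memorial
Moderate: Lakeside 50/95 = 52.6%, Memorial 167/279 = 59.9% → Memorial
Mild: Lakeside 263/416 = 63.2%, Memorial 7/9 = 77.8% → Memorial
Critical: Lakeside 9/53 = 17.0%, Memorial 121/408 = 29.7% → Memorial
Overall: Lakeside 378/734 = 51.5%, Memorial 357/845 = 42.2% → Lakeside
Memorial wins each case group but Lakeside wins overall — the comparison reverses. Memorial's patients skew toward critical, which has a lower base rate.

No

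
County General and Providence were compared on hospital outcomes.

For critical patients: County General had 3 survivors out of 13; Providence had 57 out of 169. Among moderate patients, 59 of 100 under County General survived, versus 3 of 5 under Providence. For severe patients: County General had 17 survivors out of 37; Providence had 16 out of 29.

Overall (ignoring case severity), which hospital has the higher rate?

County General

Critical: County General 3/13 = 23.1%, Providence 57/169 = 33.7% → Providence
Moderate: County General 59/100 = 59.0%, Providence 3/5 = 60.0% → Providence
Severe: County General 17/37 = 45.9%, Providence 16/29 = 55.2% → Providence
Overall: County General 79/150 = 52.7%, Providence 76/203 = 37.4% → County General
(Providence wins every case group but County General wins overall — Providence's patients skew toward the low-rate critical group.)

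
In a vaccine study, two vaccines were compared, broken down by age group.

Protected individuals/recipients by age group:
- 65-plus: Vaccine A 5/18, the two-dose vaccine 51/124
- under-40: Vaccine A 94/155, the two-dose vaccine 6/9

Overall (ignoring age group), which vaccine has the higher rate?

65-plus: Vaccine A 5/18 = 27.8%, the two-dose vaccine 51/124 = 41.1% → the two-dose vaccine
Under-40: Vaccine A 94/155 = 60.6%, the two-dose vaccine 6/9 = 66.7% → the two-dose vaccine
Overall: Vaccine A 99/173 = 57.2%, the two-dose vaccine 57/133 = 42.9% → Vaccine A
(The two-dose vaccine wins every age group but Vaccine A wins overall — the two-dose vaccine's recipients skew toward the low-rate 65-plus group.)

Vaccine A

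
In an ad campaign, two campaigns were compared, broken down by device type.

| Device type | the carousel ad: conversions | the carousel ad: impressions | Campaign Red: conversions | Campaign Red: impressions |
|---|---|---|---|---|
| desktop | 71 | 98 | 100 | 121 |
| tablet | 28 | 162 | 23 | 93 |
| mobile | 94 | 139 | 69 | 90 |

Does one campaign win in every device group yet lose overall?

Desktop: the carousel ad 71/98 = 72.4%, Campaign Red 100/121 = 82.6% → Campaign Red
Tablet: the carousel ad 28/162 = 17.3%, Campaign Red 23/93 = 24.7% → Campaign Red
Mobile: the carousel ad 94/139 = 67.6%, Campaign Red 69/90 = 76.7% → Campaign Red
Overall: the carousel ad 193/399 = 48.4%, Campaign Red 192/304 = 63.2% → Campaign Red
Campaign Red wins overall and in every device group — no reversal.

No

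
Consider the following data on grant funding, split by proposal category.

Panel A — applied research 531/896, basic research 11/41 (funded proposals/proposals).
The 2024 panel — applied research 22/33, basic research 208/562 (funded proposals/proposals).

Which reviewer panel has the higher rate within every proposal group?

Applied research: Panel A 531/896 = 59.3%, the 2024 panel 22/33 = 66.7% → the 2024 panel
Basic research: Panel A 11/41 = 26.8%, the 2024 panel 208/562 = 37.0% → the 2024 panel
The 2024 panel has the higher rate in both groups.

the 2024 panel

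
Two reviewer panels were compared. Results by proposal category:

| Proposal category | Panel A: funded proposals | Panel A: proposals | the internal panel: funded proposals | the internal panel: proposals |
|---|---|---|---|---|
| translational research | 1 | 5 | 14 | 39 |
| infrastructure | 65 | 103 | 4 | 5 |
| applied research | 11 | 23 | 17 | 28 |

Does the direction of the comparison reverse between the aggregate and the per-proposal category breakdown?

Yes

Translational research: Panel A 1/5 = 20.0%, the internal panel 14/39 = 35.9% → the internal panel
Infrastructure: Panel A 65/103 = 63.1%, the internal panel 4/5 = 80.0% → the internal panel
Applied research: Panel A 11/23 = 47.8%, the internal panel 17/28 = 60.7% → the internal panel
Overall: Panel A 77/131 = 58.8%, the internal panel 35/72 = 48.6% → Panel A
The internal panel wins each proposal group but Panel A wins overall — the comparison reverses. The internal panel's proposals skew toward translational research, which has a lower base rate.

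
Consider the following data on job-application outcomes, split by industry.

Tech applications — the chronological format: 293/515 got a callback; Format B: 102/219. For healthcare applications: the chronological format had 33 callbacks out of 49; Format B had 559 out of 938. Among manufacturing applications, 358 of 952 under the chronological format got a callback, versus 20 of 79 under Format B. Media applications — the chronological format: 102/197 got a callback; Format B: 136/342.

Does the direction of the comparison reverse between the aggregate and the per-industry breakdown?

Tech: the chronological format 293/515 = 56.9%, Format B 102/219 = 46.6% → the chronological format
Healthcare: the chronological format 33/49 = 67.3%, Format B 559/938 = 59.6% → the chronological format
Manufacturing: the chronological format 358/952 = 37.6%, Format B 20/79 = 25.3% → the chronological format
Media: the chronological format 102/197 = 51.8%, Format B 136/342 = 39.8% → the chronological format
Overall: the chronological format 786/1713 = 45.9%, Format B 817/1578 = 51.8% → Format B
The chronological format wins each industry group but Format B wins overall — the comparison reverses. The chronological format's applications skew toward manufacturing, which has a lower base rate.

Yes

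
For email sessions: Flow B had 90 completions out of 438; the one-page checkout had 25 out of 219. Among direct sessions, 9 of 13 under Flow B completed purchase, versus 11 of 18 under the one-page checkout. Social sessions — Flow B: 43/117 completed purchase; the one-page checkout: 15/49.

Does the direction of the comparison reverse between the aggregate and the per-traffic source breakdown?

Email: Flow B 90/438 = 20.5%, the one-page checkout 25/219 = 11.4% → Flow B
Direct: Flow B 9/13 = 69.2%, the one-page checkout 11/18 = 61.1% → Flow B
Social: Flow B 43/117 = 36.8%, the one-page checkout 15/49 = 30.6% → Flow B
Overall: Flow B 142/568 = 25.0%, the one-page checkout 51/286 = 17.8% → Flow B
Flow B wins overall and in every traffic group — no reversal.

No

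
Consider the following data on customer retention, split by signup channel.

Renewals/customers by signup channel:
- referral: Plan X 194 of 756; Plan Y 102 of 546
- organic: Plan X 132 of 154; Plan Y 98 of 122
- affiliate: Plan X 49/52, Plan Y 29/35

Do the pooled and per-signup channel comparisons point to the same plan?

Referral: Plan X 194/756 = 25.7%, Plan Y 102/546 = 18.7% → Plan X
Organic: Plan X 132/154 = 85.7%, Plan Y 98/122 = 80.3% → Plan X
Affiliate: Plan X 49/52 = 94.2%, Plan Y 29/35 = 82.9% → Plan X
Overall: Plan X 375/962 = 39.0%, Plan Y 229/703 = 32.6% → Plan X
Plan X wins overall and in every signup group — no reversal.

Yes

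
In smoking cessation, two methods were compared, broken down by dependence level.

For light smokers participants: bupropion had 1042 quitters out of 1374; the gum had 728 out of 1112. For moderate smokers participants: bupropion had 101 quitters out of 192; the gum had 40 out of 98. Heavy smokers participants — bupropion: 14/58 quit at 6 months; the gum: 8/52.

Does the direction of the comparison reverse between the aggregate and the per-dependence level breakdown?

Light smokers: bupropion 1042/1374 = 75.8%, the gum 728/1112 = 65.5% → bupropion
Moderate smokers: bupropion 101/192 = 52.6%, the gum 40/98 = 40.8% → bupropion
Heavy smokers: bupropion 14/58 = 24.1%, the gum 8/52 = 15.4% → bupropion
Overall: bupropion 1157/1624 = 71.2%, the gum 776/1262 = 61.5% → bupropion
Bupropion wins overall and in every dependence group — no reversal.

No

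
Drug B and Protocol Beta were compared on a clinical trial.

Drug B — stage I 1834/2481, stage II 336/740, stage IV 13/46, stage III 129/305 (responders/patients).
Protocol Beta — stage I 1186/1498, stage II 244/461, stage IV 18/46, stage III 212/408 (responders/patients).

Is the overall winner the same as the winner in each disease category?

Yes

Stage I: Drug B 1834/2481 = 73.9%, Protocol Beta 1186/1498 = 79.2% → Protocol Beta
Stage II: Drug B 336/740 = 45.4%, Protocol Beta 244/461 = 52.9% → Protocol Beta
Stage IV: Drug B 13/46 = 28.3%, Protocol Beta 18/46 = 39.1% → Protocol Beta
Stage III: Drug B 129/305 = 42.3%, Protocol Beta 212/408 = 52.0% → Protocol Beta
Overall: Drug B 2312/3572 = 64.7%, Protocol Beta 1660/2413 = 68.8% → Protocol Beta
Protocol Beta wins overall and in every disease group — no reversal.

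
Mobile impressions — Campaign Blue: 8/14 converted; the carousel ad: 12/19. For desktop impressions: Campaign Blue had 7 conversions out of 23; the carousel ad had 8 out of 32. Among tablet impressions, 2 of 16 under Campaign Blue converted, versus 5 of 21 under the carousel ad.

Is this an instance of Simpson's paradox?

No

Mobile: Campaign Blue 8/14 = 57.1%, the carousel ad 12/19 = 63.2% → the carousel ad
Desktop: Campaign Blue 7/23 = 30.4%, the carousel ad 8/32 = 25.0% → Campaign Blue
Tablet: Campaign Blue 2/16 = 12.5%, the carousel ad 5/21 = 23.8% → the carousel ad
Overall: Campaign Blue 17/53 = 32.1%, the carousel ad 25/72 = 34.7% → the carousel ad
Neither sweeps: Campaign Blue wins 1 of 3 groups, the carousel ad wins 2. The carousel ad wins overall but not every group — no Simpson reversal.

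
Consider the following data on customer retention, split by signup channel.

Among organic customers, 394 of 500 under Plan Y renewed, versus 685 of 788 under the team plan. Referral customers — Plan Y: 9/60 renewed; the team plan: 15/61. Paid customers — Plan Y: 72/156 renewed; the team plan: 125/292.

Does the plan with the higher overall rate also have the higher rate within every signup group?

Organic: Plan Y 394/500 = 78.8%, the team plan 685/788 = 86.9% → the team plan
Referral: Plan Y 9/60 = 15.0%, the team plan 15/61 = 24.6% → the team plan
Paid: Plan Y 72/156 = 46.2%, the team plan 125/292 = 42.8% → Plan Y
Overall: Plan Y 475/716 = 66.3%, the team plan 825/1141 = 72.3% → the team plan
Neither sweeps: Plan Y wins 1 of 3 groups, the team plan wins 2. The team plan wins overall but not every group — no Simpson reversal.

No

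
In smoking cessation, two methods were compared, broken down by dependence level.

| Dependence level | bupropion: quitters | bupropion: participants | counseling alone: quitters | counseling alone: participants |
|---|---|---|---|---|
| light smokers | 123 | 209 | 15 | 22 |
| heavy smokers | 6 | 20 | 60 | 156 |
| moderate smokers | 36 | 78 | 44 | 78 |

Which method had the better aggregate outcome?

bupropion

Light smokers: bupropion 123/209 = 58.9%, counseling alone 15/22 = 68.2% → counseling alone
Heavy smokers: bupropion 6/20 = 30.0%, counseling alone 60/156 = 38.5% → counseling alone
Moderate smokers: bupropion 36/78 = 46.2%, counseling alone 44/78 = 56.4% → counseling alone
Overall: bupropion 165/307 = 53.7%, counseling alone 119/256 = 46.5% → bupropion
(Counseling alone wins every dependence group but bupropion wins overall — counseling alone's participants skew toward the low-rate heavy smokers group.)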